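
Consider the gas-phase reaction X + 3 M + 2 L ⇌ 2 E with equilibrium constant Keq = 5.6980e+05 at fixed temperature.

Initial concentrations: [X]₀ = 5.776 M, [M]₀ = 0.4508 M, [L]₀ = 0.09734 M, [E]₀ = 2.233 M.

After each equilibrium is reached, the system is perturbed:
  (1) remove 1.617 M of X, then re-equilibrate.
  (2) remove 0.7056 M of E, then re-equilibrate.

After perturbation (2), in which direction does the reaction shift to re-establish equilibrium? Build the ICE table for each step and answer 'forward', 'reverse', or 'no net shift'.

Q₀ = 994.5 vs Keq = 5.6980e+05 ⇒ Q<K, forward
Step 1:
                    X           M           L           E
  Initial       5.776      0.4508     0.09734       2.233
  Change     -0.04505     -0.1351    -0.09009     0.09009
  Equil         5.731      0.3157    0.007249       2.323
  solve Keq expr → x = 0.04505; check Q = 5.6980e+05
Then remove 1.617 M of X.
Step 2:
                    X           M           L           E
  Initial       4.114      0.3157    0.007249       2.323
  Change   6.1367e-04    0.001841    0.001227   -0.001227
  Equil         4.115      0.3175    0.008476       2.322
  solve Keq expr → x = -6.1367e-04; check Q = 5.6980e+05
Then remove 0.7056 M of E.
Step 3:
                    X           M           L           E
  Initial       4.115      0.3175    0.008476       1.616
  Change    -0.001231   -0.003692   -0.002461    0.002461
  Equil         4.113      0.3138    0.006015       1.619
  solve Keq expr → x = 0.001231; check Q = 5.6980e+05

Direction: forward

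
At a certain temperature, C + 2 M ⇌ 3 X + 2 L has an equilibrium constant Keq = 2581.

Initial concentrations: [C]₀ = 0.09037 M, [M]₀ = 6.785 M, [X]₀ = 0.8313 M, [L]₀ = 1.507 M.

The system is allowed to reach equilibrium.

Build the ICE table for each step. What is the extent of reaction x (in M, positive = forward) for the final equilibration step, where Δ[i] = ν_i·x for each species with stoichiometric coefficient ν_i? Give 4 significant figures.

Q₀ = 0.3136 vs Keq = 2581 ⇒ Q<K, forward
Step 1:
                  C         M         X         L
  Initial   0.09037     6.785    0.8313     1.507
  Change   -0.09034   -0.1807     0.271    0.1807
  Equil   3.3888e-05     6.604     1.102     1.688
  solve Keq expr → x = 0.09034; check Q = 2581

x = 0.09034 M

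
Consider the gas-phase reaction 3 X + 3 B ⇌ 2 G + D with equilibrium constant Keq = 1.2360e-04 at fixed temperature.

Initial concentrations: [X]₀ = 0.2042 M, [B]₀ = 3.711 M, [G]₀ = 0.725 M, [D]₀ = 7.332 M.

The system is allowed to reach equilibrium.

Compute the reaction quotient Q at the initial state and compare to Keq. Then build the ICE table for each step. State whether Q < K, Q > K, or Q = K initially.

Q₀ = 8.856; Q > K (proceeds reverse)

Q₀ = 8.856 vs Keq = 1.2360e-04 ⇒ Q>K, reverse
Step 1:
                  X         B         G         D
  Initial    0.2042     3.711     0.725     7.332
  Change      1.002     1.002    -0.668    -0.334
  Equil       1.206     4.713   0.05697     6.998
  solve Keq expr → x = -0.334; check Q = 1.2360e-04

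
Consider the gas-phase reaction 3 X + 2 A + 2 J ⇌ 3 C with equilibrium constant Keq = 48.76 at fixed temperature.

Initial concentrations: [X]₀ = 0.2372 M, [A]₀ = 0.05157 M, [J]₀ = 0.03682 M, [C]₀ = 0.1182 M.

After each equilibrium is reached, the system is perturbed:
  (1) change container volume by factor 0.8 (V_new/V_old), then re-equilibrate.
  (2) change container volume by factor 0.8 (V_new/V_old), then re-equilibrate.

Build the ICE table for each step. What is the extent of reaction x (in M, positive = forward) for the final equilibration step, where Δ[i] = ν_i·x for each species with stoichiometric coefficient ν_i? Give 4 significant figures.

x = 0.00503 M

Q₀ = 3.4320e+04 vs Keq = 48.76 ⇒ Q>K, reverse
Step 1:
                  X         A         J         C
  Initial    0.2372   0.05157   0.03682    0.1182
  Change     0.0716   0.04773   0.04773   -0.0716
  Equil      0.3088    0.0993   0.08455    0.0466
  solve Keq expr → x = -0.02387; check Q = 48.76
Then change container volume by factor 0.8 (V_new/V_old).
Step 2:
                  X         A         J         C
  Initial     0.386    0.1241    0.1057   0.05825
  Change   -0.01128  -0.00752  -0.00752   0.01128
  Equil      0.3747    0.1166   0.09817   0.06953
  solve Keq expr → x = 0.00376; check Q = 48.76
Then change container volume by factor 0.8 (V_new/V_old).
Step 3:
                  X         A         J         C
  Initial    0.4684    0.1458    0.1227   0.08692
  Change   -0.01509  -0.01006  -0.01006   0.01509
  Equil      0.4533    0.1357    0.1127     0.102
  solve Keq expr → x = 0.00503; check Q = 48.76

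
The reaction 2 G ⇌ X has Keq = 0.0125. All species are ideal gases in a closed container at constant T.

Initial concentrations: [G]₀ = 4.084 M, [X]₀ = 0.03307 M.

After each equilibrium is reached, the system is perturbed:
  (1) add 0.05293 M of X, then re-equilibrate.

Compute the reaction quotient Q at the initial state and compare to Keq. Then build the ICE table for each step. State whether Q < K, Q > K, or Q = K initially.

Q₀ = 0.001983 vs Keq = 0.0125 ⇒ Q<K, forward
Step 1:
                   G          X
  I            4.084    0.03307
  C          -0.2931     0.1466
  E            3.791     0.1796
  solve Keq expr → x = 0.1466; check Q = 0.0125
Then add 0.05293 M of X.
Step 2:
                   G          X
  I            3.791     0.2326
  C          0.08883   -0.04441
  E             3.88     0.1882
  solve Keq expr → x = -0.04441; check Q = 0.0125

Q₀ = 0.001983; Q < K (proceeds forward)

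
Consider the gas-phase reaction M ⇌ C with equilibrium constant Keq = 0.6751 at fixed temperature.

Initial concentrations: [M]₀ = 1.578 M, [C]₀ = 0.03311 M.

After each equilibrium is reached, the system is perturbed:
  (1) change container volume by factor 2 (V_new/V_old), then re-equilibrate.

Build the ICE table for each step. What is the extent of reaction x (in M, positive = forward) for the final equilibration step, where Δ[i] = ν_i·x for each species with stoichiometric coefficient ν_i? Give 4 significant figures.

Q₀ = 0.02098 vs Keq = 0.6751 ⇒ Q<K, forward
Step 1:
                  M         C
  init        1.578   0.03311
  Δ         -0.6162    0.6162
  eq         0.9618    0.6493
  solve Keq expr → x = 0.6162; check Q = 0.6751
Then change container volume by factor 2 (V_new/V_old).
Step 2:
                  M         C
  init       0.4809    0.3247
  Δ               0         0
  eq         0.4809    0.3247
  solve Keq expr → x = 0; check Q = 0.6751

x = 0 M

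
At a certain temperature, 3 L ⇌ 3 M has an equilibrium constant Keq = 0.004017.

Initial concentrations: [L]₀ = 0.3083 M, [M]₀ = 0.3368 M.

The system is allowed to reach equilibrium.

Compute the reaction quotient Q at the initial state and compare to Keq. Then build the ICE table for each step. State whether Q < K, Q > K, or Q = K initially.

Q₀ = 1.304; Q > K (proceeds reverse)

Q₀ = 1.304 vs Keq = 0.004017 ⇒ Q>K, reverse
Step 1:
                  L         M
  init       0.3083    0.3368
  Δ          0.2483   -0.2483
  eq         0.5566   0.08848
  solve Keq expr → x = -0.08277; check Q = 0.004017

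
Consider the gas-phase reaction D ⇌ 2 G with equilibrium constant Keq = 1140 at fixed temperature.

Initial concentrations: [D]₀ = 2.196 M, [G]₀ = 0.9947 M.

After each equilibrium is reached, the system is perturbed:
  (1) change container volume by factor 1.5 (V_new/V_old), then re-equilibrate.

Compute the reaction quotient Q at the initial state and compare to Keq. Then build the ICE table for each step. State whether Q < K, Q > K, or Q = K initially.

Q₀ = 0.4506 vs Keq = 1140 ⇒ Q<K, forward
Step 1:
                    D           G
  Initial       2.196      0.9947
  Change       -2.171       4.342
  Equil       0.02498       5.337
  solve Keq expr → x = 2.171; check Q = 1140
Then change container volume by factor 1.5 (V_new/V_old).
Step 2:
                    D           G
  Initial     0.01666       3.558
  Change    -0.005483     0.01097
  Equil       0.01117       3.569
  solve Keq expr → x = 0.005483; check Q = 1140

Q₀ = 0.4506; Q < K (proceeds forward)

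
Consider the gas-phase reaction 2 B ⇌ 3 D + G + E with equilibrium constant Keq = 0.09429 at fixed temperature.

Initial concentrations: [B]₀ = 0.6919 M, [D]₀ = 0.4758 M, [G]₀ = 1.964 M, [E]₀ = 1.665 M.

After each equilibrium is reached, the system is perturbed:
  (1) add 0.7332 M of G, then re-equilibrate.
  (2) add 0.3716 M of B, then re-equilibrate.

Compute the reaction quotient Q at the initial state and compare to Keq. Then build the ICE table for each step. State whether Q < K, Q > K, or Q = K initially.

Q₀ = 0.7358 vs Keq = 0.09429 ⇒ Q>K, reverse
Step 1:
                  B         D         G         E
  Initial    0.6919    0.4758     1.964     1.665
  Change     0.1329   -0.1993  -0.06643  -0.06643
  Equil      0.8248    0.2765     1.898     1.599
  solve Keq expr → x = -0.06643; check Q = 0.09429
Then add 0.7332 M of G.
Step 2:
                  B         D         G         E
  Initial    0.8248    0.2765     2.631     1.599
  Change    0.01638  -0.02457 -0.008189 -0.008189
  Equil      0.8411     0.252     2.623      1.59
  solve Keq expr → x = -0.008189; check Q = 0.09429
Then add 0.3716 M of B.
Step 3:
                  B         D         G         E
  Initial     1.213     0.252     2.623      1.59
  Change   -0.04023   0.06034   0.02011   0.02011
  Equil       1.173    0.3123     2.643      1.61
  solve Keq expr → x = 0.02011; check Q = 0.09429

Q₀ = 0.7358; Q > K (proceeds reverse)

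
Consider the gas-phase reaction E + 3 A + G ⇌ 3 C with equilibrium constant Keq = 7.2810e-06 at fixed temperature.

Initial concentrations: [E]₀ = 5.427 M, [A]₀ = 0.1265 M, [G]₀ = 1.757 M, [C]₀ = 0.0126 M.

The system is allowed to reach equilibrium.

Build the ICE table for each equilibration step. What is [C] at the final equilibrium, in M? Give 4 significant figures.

[C]_eq = 0.005494 M

Q₀ = 1.0364e-04 vs Keq = 7.2810e-06 ⇒ Q>K, reverse
Step 1:
                    E           A           G           C
  init          5.427      0.1265       1.757      0.0126
  Δ          0.002369    0.007106    0.002369   -0.007106
  eq            5.429      0.1336       1.759    0.005494
  solve Keq expr → x = -0.002369; check Q = 7.2810e-06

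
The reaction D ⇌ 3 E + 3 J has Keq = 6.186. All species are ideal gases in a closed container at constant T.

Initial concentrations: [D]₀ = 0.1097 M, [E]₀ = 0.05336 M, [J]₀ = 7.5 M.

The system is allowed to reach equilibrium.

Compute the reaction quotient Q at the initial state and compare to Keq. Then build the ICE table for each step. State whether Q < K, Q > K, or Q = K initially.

Q₀ = 0.5843 vs Keq = 6.186 ⇒ Q<K, forward
Step 1:
                    D           E           J
  init         0.1097     0.05336         7.5
  Δ          -0.01865     0.05594     0.05594
  eq          0.09105      0.1093       7.556
  solve Keq expr → x = 0.01865; check Q = 6.186

Q₀ = 0.5843; Q < K (proceeds forward)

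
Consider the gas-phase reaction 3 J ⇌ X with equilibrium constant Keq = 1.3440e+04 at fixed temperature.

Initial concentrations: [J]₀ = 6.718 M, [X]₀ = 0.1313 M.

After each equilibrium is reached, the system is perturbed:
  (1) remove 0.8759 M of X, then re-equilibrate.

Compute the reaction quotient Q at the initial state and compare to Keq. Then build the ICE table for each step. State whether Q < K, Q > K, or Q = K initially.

Q₀ = 4.3306e-04; Q < K (proceeds forward)

Q₀ = 4.3306e-04 vs Keq = 1.3440e+04 ⇒ Q<K, forward
Step 1:
                  J         X
  init        6.718    0.1313
  Δ          -6.662     2.221
  eq        0.05593     2.352
  solve Keq expr → x = 2.221; check Q = 1.3440e+04
Then remove 0.8759 M of X.
Step 2:
                  J         X
  init      0.05593     1.476
  Δ       -0.008016  0.002672
  eq        0.04792     1.479
  solve Keq expr → x = 0.002672; check Q = 1.3440e+04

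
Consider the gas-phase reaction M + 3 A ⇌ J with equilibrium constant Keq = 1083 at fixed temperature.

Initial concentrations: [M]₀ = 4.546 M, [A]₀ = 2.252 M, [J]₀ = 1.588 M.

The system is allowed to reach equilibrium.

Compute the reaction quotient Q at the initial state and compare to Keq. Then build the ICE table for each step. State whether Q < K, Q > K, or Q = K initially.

Q₀ = 0.03059; Q < K (proceeds forward)

Q₀ = 0.03059 vs Keq = 1083 ⇒ Q<K, forward
Step 1:
                   M          A          J
  init         4.546      2.252      1.588
  Δ          -0.7232      -2.17     0.7232
  eq           3.823    0.08234      2.311
  solve Keq expr → x = 0.7232; check Q = 1083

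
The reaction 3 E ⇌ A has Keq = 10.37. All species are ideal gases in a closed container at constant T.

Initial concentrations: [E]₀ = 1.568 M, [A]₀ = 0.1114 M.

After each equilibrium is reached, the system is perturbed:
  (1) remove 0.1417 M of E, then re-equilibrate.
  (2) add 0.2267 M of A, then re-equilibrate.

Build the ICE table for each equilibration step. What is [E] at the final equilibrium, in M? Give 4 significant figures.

[E]_eq = 0.4031 M

Q₀ = 0.0289 vs Keq = 10.37 ⇒ Q<K, forward
Step 1:
                  E         A
  Initial     1.568    0.1114
  Change     -1.201    0.4004
  Equil      0.3668    0.5118
  solve Keq expr → x = 0.4004; check Q = 10.37
Then remove 0.1417 M of E.
Step 2:
                  E         A
  Initial    0.2251    0.5118
  Change      0.131  -0.04365
  Equil      0.3561    0.4681
  solve Keq expr → x = -0.04365; check Q = 10.37
Then add 0.2267 M of A.
Step 3:
                  E         A
  Initial    0.3561    0.6948
  Change    0.04702  -0.01567
  Equil      0.4031    0.6792
  solve Keq expr → x = -0.01567; check Q = 10.37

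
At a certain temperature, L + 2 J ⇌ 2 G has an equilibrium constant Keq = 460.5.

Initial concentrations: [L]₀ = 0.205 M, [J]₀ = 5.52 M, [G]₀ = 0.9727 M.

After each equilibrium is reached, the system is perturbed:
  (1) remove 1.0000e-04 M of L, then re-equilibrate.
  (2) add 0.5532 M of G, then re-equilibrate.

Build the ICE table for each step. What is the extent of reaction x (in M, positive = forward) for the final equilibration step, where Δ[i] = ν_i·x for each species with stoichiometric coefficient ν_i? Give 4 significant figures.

Q₀ = 0.1515 vs Keq = 460.5 ⇒ Q<K, forward
Step 1:
                  L         J         G
  Initial     0.205      5.52    0.9727
  Change    -0.2048   -0.4097    0.4097
  Equil   1.5890e-04      5.11     1.382
  solve Keq expr → x = 0.2048; check Q = 460.5
Then remove 1.0000e-04 M of L.
Step 2:
                  L         J         G
  Initial 5.8903e-05      5.11     1.382
  Change  9.9942e-05 1.9988e-04 -1.9988e-04
  Equil   1.5884e-04     5.111     1.382
  solve Keq expr → x = -9.9942e-05; check Q = 460.5
Then add 0.5532 M of G.
Step 3:
                  L         J         G
  Initial 1.5884e-04     5.111     1.935
  Change  1.5246e-04 3.0492e-04 -3.0492e-04
  Equil   3.1130e-04     5.111     1.935
  solve Keq expr → x = -1.5246e-04; check Q = 460.5

x = -1.5246e-04 M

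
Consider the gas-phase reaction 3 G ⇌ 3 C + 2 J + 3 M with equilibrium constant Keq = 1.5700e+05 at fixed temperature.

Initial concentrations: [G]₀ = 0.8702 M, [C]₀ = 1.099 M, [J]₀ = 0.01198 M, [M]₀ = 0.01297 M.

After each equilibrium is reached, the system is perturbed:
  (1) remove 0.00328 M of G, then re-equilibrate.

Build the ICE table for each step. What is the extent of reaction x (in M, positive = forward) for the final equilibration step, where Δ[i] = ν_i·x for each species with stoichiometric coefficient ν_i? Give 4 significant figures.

x = -0.001039 M

Q₀ = 6.3077e-10 vs Keq = 1.5700e+05 ⇒ Q<K, forward
Step 1:
                   G          C          J          M
  Initial     0.8702      1.099    0.01198    0.01297
  Change     -0.8486     0.8486     0.5657     0.8486
  Equil      0.02158      1.948     0.5777     0.8616
  solve Keq expr → x = 0.2829; check Q = 1.5700e+05
Then remove 0.00328 M of G.
Step 2:
                   G          C          J          M
  Initial     0.0183      1.948     0.5777     0.8616
  Change    0.003116  -0.003116  -0.002077  -0.003116
  Equil      0.02141      1.945     0.5757     0.8585
  solve Keq expr → x = -0.001039; check Q = 1.5700e+05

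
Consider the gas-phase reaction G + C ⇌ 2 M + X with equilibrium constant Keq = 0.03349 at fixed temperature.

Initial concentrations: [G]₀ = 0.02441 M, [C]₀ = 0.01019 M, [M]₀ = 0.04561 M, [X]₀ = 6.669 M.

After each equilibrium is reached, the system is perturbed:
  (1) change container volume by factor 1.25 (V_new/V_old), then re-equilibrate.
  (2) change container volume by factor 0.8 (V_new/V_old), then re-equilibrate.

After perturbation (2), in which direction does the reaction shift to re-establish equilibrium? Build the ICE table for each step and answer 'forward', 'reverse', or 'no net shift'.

Q₀ = 55.77 vs Keq = 0.03349 ⇒ Q>K, reverse
Step 1:
                    G           C           M           X
  Initial     0.02441     0.01019     0.04561       6.669
  Change      0.02145     0.02145    -0.04291    -0.02145
  Equil       0.04586     0.03164    0.002704       6.648
  solve Keq expr → x = -0.02145; check Q = 0.03349
Then change container volume by factor 1.25 (V_new/V_old).
Step 2:
                    G           C           M           X
  Initial     0.03669     0.02531    0.002163       5.318
  Change  -1.2270e-04 -1.2270e-04  2.4539e-04  1.2270e-04
  Equil       0.03657     0.02519    0.002409       5.318
  solve Keq expr → x = 1.2270e-04; check Q = 0.03349
Then change container volume by factor 0.8 (V_new/V_old).
Step 3:
                    G           C           M           X
  Initial     0.04571     0.03149    0.003011       6.648
  Change   1.5337e-04  1.5337e-04 -3.0674e-04 -1.5337e-04
  Equil       0.04586     0.03164    0.002704       6.648
  solve Keq expr → x = -1.5337e-04; check Q = 0.03349

Direction: reverse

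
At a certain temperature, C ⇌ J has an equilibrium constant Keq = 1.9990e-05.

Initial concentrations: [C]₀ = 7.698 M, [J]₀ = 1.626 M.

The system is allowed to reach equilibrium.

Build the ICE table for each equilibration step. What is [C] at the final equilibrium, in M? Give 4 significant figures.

[C]_eq = 9.324 M

Q₀ = 0.2112 vs Keq = 1.9990e-05 ⇒ Q>K, reverse
Step 1:
                   C          J
  Initial      7.698      1.626
  Change       1.626     -1.626
  Equil        9.324 1.8638e-04
  solve Keq expr → x = -1.626; check Q = 1.9990e-05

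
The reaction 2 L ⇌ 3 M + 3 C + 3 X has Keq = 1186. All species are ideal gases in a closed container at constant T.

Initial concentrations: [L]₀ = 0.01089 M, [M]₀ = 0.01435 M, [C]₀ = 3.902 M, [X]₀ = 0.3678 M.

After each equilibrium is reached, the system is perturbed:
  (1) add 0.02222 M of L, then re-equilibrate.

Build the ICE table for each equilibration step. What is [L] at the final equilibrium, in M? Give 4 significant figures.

[L]_eq = 9.5766e-04 M

Q₀ = 0.07365 vs Keq = 1186 ⇒ Q<K, forward
Step 1:
                    L           M           C           X
  Initial     0.01089     0.01435       3.902      0.3678
  Change     -0.01061     0.01591     0.01591     0.01591
  Equil    2.8177e-04     0.03026       3.918      0.3837
  solve Keq expr → x = 0.005304; check Q = 1186
Then add 0.02222 M of L.
Step 2:
                    L           M           C           X
  Initial      0.0225     0.03026       3.918      0.3837
  Change     -0.02154     0.03232     0.03232     0.03232
  Equil    9.5766e-04     0.06258        3.95       0.416
  solve Keq expr → x = 0.01077; check Q = 1186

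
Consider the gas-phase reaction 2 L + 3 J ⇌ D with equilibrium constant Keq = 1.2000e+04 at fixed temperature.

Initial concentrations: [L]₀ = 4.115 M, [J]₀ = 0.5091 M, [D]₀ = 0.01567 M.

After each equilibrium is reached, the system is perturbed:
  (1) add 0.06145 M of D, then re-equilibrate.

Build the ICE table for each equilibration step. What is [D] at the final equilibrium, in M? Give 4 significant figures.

[D]_eq = 0.2431 M

Q₀ = 0.007013 vs Keq = 1.2000e+04 ⇒ Q<K, forward
Step 1:
                   L          J          D
  init         4.115     0.5091    0.01567
  Δ          -0.3326    -0.4989     0.1663
  eq           3.782     0.0102      0.182
  solve Keq expr → x = 0.1663; check Q = 1.2000e+04
Then add 0.06145 M of D.
Step 2:
                   L          J          D
  init         3.782     0.0102     0.2434
  Δ       6.8780e-04   0.001032 -3.4390e-04
  eq           3.783    0.01123     0.2431
  solve Keq expr → x = -3.4390e-04; check Q = 1.2000e+04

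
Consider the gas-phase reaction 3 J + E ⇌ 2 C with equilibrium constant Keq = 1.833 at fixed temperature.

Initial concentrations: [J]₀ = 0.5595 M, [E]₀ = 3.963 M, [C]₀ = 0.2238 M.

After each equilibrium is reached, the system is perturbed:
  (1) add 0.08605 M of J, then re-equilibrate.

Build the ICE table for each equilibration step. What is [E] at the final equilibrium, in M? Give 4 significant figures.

[E]_eq = 3.85 M

Q₀ = 0.07216 vs Keq = 1.833 ⇒ Q<K, forward
Step 1:
                   J          E          C
  Initial     0.5595      3.963     0.2238
  Change      -0.274   -0.09132     0.1826
  Equil       0.2855      3.872     0.4064
  solve Keq expr → x = 0.09132; check Q = 1.833
Then add 0.08605 M of J.
Step 2:
                   J          E          C
  Initial     0.3716      3.872     0.4064
  Change     -0.0654    -0.0218     0.0436
  Equil       0.3062       3.85       0.45
  solve Keq expr → x = 0.0218; check Q = 1.833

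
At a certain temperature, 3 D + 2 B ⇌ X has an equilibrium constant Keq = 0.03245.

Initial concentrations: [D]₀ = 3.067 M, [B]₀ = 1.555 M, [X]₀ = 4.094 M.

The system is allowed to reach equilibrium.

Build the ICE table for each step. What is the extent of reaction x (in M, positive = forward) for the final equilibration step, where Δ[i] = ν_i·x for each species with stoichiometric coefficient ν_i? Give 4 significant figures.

Q₀ = 0.05869 vs Keq = 0.03245 ⇒ Q>K, reverse
Step 1:
                   D          B          X
  init         3.067      1.555      4.094
  Δ           0.3265     0.2177    -0.1088
  eq           3.394      1.773      3.985
  solve Keq expr → x = -0.1088; check Q = 0.03245

x = -0.1088 M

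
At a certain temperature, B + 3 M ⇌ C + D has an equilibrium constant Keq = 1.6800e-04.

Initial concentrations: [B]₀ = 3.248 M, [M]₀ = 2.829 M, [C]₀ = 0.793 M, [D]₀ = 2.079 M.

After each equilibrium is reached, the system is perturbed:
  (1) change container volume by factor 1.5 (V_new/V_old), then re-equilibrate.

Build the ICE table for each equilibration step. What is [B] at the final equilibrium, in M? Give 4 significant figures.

[B]_eq = 2.674 M

Q₀ = 0.02242 vs Keq = 1.6800e-04 ⇒ Q>K, reverse
Step 1:
                    B           M           C           D
  Initial       3.248       2.829       0.793       2.079
  Change       0.7303       2.191     -0.7303     -0.7303
  Equil         3.978        5.02     0.06269       1.349
  solve Keq expr → x = -0.7303; check Q = 1.6800e-04
Then change container volume by factor 1.5 (V_new/V_old).
Step 2:
                    B           M           C           D
  Initial       2.652       3.347     0.04179      0.8991
  Change      0.02148     0.06444    -0.02148    -0.02148
  Equil         2.674       3.411     0.02031      0.8776
  solve Keq expr → x = -0.02148; check Q = 1.6800e-04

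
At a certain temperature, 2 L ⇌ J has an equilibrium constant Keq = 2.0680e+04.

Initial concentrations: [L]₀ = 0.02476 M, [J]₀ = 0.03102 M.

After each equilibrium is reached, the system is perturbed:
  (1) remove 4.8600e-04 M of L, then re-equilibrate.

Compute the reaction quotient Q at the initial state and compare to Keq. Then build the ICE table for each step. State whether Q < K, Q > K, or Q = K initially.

Q₀ = 50.6; Q < K (proceeds forward)

Q₀ = 50.6 vs Keq = 2.0680e+04 ⇒ Q<K, forward
Step 1:
                   L          J
  init       0.02476    0.03102
  Δ         -0.02332    0.01166
  eq        0.001437    0.04268
  solve Keq expr → x = 0.01166; check Q = 2.0680e+04
Then remove 4.8600e-04 M of L.
Step 2:
                   L          J
  init    9.5063e-04    0.04268
  Δ       4.8194e-04 -2.4097e-04
  eq        0.001433    0.04244
  solve Keq expr → x = -2.4097e-04; check Q = 2.0680e+04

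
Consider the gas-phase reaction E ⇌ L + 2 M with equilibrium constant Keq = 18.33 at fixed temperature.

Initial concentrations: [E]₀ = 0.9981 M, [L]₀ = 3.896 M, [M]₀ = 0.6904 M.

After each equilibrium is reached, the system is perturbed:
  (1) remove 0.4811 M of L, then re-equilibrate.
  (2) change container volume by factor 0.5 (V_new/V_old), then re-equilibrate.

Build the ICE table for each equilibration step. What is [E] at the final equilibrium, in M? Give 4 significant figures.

Q₀ = 1.861 vs Keq = 18.33 ⇒ Q<K, forward
Step 1:
                   E          L          M
  Initial     0.9981      3.896     0.6904
  Change     -0.4303     0.4303     0.8606
  Equil       0.5678      4.326      1.551
  solve Keq expr → x = 0.4303; check Q = 18.33
Then remove 0.4811 M of L.
Step 2:
                   E          L          M
  Initial     0.5678      3.845      1.551
  Change    -0.02564    0.02564    0.05127
  Equil       0.5422      3.871      1.602
  solve Keq expr → x = 0.02564; check Q = 18.33
Then change container volume by factor 0.5 (V_new/V_old).
Step 3:
                   E          L          M
  Initial      1.084      7.742      3.205
  Change       0.573     -0.573     -1.146
  Equil        1.657      7.169      2.059
  solve Keq expr → x = -0.573; check Q = 18.33

[E]_eq = 1.657 M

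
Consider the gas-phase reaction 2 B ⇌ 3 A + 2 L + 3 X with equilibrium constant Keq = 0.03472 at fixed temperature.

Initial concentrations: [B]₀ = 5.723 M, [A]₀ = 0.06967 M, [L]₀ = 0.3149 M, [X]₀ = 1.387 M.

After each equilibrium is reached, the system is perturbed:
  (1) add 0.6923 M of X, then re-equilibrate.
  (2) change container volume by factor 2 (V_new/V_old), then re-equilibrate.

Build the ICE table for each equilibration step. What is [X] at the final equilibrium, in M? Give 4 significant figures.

Q₀ = 2.7319e-06 vs Keq = 0.03472 ⇒ Q<K, forward
Step 1:
                    B           A           L           X
  Initial       5.723     0.06967      0.3149       1.387
  Change      -0.3836      0.5754      0.3836      0.5754
  Equil         5.339      0.6451      0.6985       1.962
  solve Keq expr → x = 0.1918; check Q = 0.03472
Then add 0.6923 M of X.
Step 2:
                    B           A           L           X
  Initial       5.339      0.6451      0.6985       2.655
  Change      0.07111     -0.1067    -0.07111     -0.1067
  Equil         5.411      0.5384      0.6274       2.548
  solve Keq expr → x = -0.03556; check Q = 0.03472
Then change container volume by factor 2 (V_new/V_old).
Step 3:
                    B           A           L           X
  Initial       2.705      0.2692      0.3137       1.274
  Change       -0.209      0.3135       0.209      0.3135
  Equil         2.496      0.5827      0.5227       1.588
  solve Keq expr → x = 0.1045; check Q = 0.03472

[X]_eq = 1.588 M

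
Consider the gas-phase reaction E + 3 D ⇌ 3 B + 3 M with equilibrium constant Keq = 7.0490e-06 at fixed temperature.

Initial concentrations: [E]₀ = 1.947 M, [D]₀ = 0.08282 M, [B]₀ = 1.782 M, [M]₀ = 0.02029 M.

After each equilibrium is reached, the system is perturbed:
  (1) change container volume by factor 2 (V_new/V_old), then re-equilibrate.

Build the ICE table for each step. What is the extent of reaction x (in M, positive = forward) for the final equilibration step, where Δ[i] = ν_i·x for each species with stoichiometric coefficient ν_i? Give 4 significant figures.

Q₀ = 0.04274 vs Keq = 7.0490e-06 ⇒ Q>K, reverse
Step 1:
                  E         D         B         M
  Initial     1.947   0.08282     1.782   0.02029
  Change   0.006302   0.01891  -0.01891  -0.01891
  Equil       1.953    0.1017     1.763  0.001383
  solve Keq expr → x = -0.006302; check Q = 7.0490e-06
Then change container volume by factor 2 (V_new/V_old).
Step 2:
                  E         D         B         M
  Initial    0.9767   0.05086    0.8815 6.9145e-04
  Change  -1.3235e-04 -3.9705e-04 3.9705e-04 3.9705e-04
  Equil      0.9765   0.05047    0.8819  0.001089
  solve Keq expr → x = 1.3235e-04; check Q = 7.0490e-06

x = 1.3235e-04 M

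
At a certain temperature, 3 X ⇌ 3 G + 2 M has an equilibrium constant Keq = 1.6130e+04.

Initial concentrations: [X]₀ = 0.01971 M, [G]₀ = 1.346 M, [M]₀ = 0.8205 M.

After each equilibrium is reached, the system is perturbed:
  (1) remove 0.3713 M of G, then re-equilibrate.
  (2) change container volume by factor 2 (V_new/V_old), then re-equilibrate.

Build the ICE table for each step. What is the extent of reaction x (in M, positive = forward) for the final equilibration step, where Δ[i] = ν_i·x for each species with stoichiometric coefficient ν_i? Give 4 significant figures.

x = 0.001976 M

Q₀ = 2.1440e+05 vs Keq = 1.6130e+04 ⇒ Q>K, reverse
Step 1:
                   X          G          M
  I          0.01971      1.346     0.8205
  C          0.02546   -0.02546   -0.01697
  E          0.04517      1.321     0.8035
  solve Keq expr → x = -0.008487; check Q = 1.6130e+04
Then remove 0.3713 M of G.
Step 2:
                   X          G          M
  I          0.04517     0.9492     0.8035
  C         -0.01207    0.01207   0.008046
  E           0.0331     0.9613     0.8116
  solve Keq expr → x = 0.004023; check Q = 1.6130e+04
Then change container volume by factor 2 (V_new/V_old).
Step 3:
                   X          G          M
  I          0.01655     0.4807     0.4058
  C        -0.005928   0.005928   0.003952
  E          0.01062     0.4866     0.4097
  solve Keq expr → x = 0.001976; check Q = 1.6130e+04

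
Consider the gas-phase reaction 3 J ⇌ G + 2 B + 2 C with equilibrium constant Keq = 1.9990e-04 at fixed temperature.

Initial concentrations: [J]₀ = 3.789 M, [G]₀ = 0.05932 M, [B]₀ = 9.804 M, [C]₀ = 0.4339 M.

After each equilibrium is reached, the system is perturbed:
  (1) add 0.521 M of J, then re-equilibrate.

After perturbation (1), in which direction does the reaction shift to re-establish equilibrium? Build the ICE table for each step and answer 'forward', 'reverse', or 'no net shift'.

Direction: forward

Q₀ = 0.01973 vs Keq = 1.9990e-04 ⇒ Q>K, reverse
Step 1:
                  J         G         B         C
  init        3.789   0.05932     9.804    0.4339
  Δ           0.174  -0.05801    -0.116    -0.116
  eq          3.963  0.001312     9.688    0.3179
  solve Keq expr → x = -0.05801; check Q = 1.9990e-04
Then add 0.521 M of J.
Step 2:
                  J         G         B         C
  init        4.484  0.001312     9.688    0.3179
  Δ       -0.001717 5.7218e-04  0.001144  0.001144
  eq          4.482  0.001884     9.689     0.319
  solve Keq expr → x = 5.7218e-04; check Q = 1.9990e-04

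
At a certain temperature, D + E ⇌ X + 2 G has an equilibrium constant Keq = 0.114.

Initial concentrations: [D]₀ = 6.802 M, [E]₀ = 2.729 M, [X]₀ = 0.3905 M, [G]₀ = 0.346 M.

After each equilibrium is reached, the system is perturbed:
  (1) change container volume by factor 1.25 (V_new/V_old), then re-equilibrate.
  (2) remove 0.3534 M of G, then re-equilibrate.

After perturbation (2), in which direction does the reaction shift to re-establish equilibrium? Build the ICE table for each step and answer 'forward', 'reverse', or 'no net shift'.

Q₀ = 0.002518 vs Keq = 0.114 ⇒ Q<K, forward
Step 1:
                   D          E          X          G
  init         6.802      2.729     0.3905      0.346
  Δ          -0.4984    -0.4984     0.4984     0.9968
  eq           6.304      2.231     0.8889      1.343
  solve Keq expr → x = 0.4984; check Q = 0.114
Then change container volume by factor 1.25 (V_new/V_old).
Step 2:
                   D          E          X          G
  init         5.043      1.784     0.7111      1.074
  Δ         -0.03895   -0.03895    0.03895    0.07789
  eq           5.004      1.746     0.7501      1.152
  solve Keq expr → x = 0.03895; check Q = 0.114
Then remove 0.3534 M of G.
Step 3:
                   D          E          X          G
  init         5.004      1.746     0.7501     0.7988
  Δ          -0.1137    -0.1137     0.1137     0.2275
  eq            4.89      1.632     0.8638      1.026
  solve Keq expr → x = 0.1137; check Q = 0.114

Direction: forward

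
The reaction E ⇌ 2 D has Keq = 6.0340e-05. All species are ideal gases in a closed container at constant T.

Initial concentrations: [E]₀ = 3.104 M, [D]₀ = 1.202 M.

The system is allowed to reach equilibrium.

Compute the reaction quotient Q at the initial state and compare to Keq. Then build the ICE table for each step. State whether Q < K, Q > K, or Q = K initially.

Q₀ = 0.4655; Q > K (proceeds reverse)

Q₀ = 0.4655 vs Keq = 6.0340e-05 ⇒ Q>K, reverse
Step 1:
                    E           D
  I             3.104       1.202
  C            0.5935      -1.187
  E             3.698     0.01494
  solve Keq expr → x = -0.5935; check Q = 6.0340e-05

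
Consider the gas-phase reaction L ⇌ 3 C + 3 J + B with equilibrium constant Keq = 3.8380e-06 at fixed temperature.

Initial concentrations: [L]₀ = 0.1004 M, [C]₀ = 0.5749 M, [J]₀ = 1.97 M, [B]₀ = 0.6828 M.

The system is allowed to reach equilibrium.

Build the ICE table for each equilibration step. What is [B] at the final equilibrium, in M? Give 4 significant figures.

Q₀ = 9.88 vs Keq = 3.8380e-06 ⇒ Q>K, reverse
Step 1:
                  L         C         J         B
  init       0.1004    0.5749      1.97    0.6828
  Δ          0.1885   -0.5656   -0.5656   -0.1885
  eq         0.2889  0.009321     1.404    0.4943
  solve Keq expr → x = -0.1885; check Q = 3.8380e-06

[B]_eq = 0.4943 M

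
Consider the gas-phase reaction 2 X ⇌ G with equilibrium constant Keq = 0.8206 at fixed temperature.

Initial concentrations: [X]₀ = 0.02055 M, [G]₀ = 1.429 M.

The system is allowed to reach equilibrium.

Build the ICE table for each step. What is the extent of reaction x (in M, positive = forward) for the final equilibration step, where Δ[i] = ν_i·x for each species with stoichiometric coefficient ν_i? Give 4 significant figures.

x = -0.5169 M

Q₀ = 3384 vs Keq = 0.8206 ⇒ Q>K, reverse
Step 1:
                    X           G
  init        0.02055       1.429
  Δ             1.034     -0.5169
  eq            1.054      0.9121
  solve Keq expr → x = -0.5169; check Q = 0.8206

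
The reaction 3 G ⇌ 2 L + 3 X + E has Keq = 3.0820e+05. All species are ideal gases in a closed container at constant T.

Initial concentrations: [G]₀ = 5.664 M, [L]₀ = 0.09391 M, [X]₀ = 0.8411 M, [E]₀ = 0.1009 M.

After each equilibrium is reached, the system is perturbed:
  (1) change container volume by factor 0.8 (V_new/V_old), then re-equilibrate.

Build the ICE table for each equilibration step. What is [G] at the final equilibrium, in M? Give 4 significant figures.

Q₀ = 2.9140e-06 vs Keq = 3.0820e+05 ⇒ Q<K, forward
Step 1:
                   G          L          X          E
  init         5.664    0.09391     0.8411     0.1009
  Δ           -5.391      3.594      5.391      1.797
  eq          0.2727      3.688      6.232      1.898
  solve Keq expr → x = 1.797; check Q = 3.0820e+05
Then change container volume by factor 0.8 (V_new/V_old).
Step 2:
                   G          L          X          E
  init        0.3409       4.61      7.791      2.373
  Δ          0.07642   -0.05095   -0.07642   -0.02547
  eq          0.4173      4.559      7.714      2.347
  solve Keq expr → x = -0.02547; check Q = 3.0820e+05

[G]_eq = 0.4173 M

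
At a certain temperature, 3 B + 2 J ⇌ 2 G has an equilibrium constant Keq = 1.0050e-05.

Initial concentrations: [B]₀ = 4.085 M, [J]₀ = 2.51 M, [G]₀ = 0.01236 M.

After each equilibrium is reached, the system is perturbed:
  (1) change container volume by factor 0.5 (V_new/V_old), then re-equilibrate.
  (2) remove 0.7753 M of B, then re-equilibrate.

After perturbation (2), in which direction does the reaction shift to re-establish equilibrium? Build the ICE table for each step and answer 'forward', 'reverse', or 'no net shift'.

Q₀ = 3.5572e-07 vs Keq = 1.0050e-05 ⇒ Q<K, forward
Step 1:
                    B           J           G
  Initial       4.085        2.51     0.01236
  Change     -0.07537    -0.05025     0.05025
  Equil          4.01        2.46     0.06261
  solve Keq expr → x = 0.02512; check Q = 1.0050e-05
Then change container volume by factor 0.5 (V_new/V_old).
Step 2:
                    B           J           G
  Initial       8.019        4.92      0.1252
  Change      -0.2944     -0.1963      0.1963
  Equil         7.725       4.723      0.3215
  solve Keq expr → x = 0.09813; check Q = 1.0050e-05
Then remove 0.7753 M of B.
Step 3:
                    B           J           G
  Initial        6.95       4.723      0.3215
  Change      0.06163     0.04109    -0.04109
  Equil         7.011       4.764      0.2804
  solve Keq expr → x = -0.02054; check Q = 1.0050e-05

Direction: reverse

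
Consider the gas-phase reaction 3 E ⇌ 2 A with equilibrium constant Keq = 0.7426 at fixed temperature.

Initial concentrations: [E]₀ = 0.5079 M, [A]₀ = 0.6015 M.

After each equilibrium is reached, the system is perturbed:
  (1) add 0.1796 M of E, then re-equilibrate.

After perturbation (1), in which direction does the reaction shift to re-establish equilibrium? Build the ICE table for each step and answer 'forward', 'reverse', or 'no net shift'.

Q₀ = 2.761 vs Keq = 0.7426 ⇒ Q>K, reverse
Step 1:
                  E         A
  init       0.5079    0.6015
  Δ          0.1741   -0.1161
  eq          0.682    0.4854
  solve Keq expr → x = -0.05805; check Q = 0.7426
Then add 0.1796 M of E.
Step 2:
                  E         A
  init       0.8616    0.4854
  Δ         -0.1116   0.07439
  eq         0.7501    0.5598
  solve Keq expr → x = 0.03719; check Q = 0.7426

Direction: forward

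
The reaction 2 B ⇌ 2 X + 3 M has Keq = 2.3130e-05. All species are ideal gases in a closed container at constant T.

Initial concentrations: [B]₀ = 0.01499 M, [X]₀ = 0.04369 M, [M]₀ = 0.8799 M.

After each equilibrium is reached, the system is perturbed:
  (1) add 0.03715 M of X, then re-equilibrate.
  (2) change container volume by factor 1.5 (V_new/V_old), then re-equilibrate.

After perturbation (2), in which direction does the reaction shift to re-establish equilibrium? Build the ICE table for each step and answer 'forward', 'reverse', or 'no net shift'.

Direction: forward

Q₀ = 5.787 vs Keq = 2.3130e-05 ⇒ Q>K, reverse
Step 1:
                  B         X         M
  Initial   0.01499   0.04369    0.8799
  Change    0.04331  -0.04331  -0.06496
  Equil      0.0583 3.8112e-04    0.8149
  solve Keq expr → x = -0.02165; check Q = 2.3130e-05
Then add 0.03715 M of X.
Step 2:
                  B         X         M
  Initial    0.0583   0.03753    0.8149
  Change    0.03684  -0.03684  -0.05526
  Equil     0.09514 6.9104e-04    0.7597
  solve Keq expr → x = -0.01842; check Q = 2.3130e-05
Then change container volume by factor 1.5 (V_new/V_old).
Step 3:
                  B         X         M
  Initial   0.06343 4.6069e-04    0.5065
  Change  -3.7918e-04 3.7918e-04 5.6877e-04
  Equil     0.06305 8.3987e-04     0.507
  solve Keq expr → x = 1.8959e-04; check Q = 2.3130e-05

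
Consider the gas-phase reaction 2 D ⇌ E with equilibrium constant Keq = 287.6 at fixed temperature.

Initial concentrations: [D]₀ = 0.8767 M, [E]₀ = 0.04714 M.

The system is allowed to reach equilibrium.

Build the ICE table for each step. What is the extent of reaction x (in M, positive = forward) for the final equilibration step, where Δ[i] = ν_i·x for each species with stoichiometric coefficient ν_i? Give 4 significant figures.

Q₀ = 0.06133 vs Keq = 287.6 ⇒ Q<K, forward
Step 1:
                    D           E
  Initial      0.8767     0.04714
  Change      -0.8365      0.4182
  Equil       0.04023      0.4654
  solve Keq expr → x = 0.4182; check Q = 287.6

x = 0.4182 M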